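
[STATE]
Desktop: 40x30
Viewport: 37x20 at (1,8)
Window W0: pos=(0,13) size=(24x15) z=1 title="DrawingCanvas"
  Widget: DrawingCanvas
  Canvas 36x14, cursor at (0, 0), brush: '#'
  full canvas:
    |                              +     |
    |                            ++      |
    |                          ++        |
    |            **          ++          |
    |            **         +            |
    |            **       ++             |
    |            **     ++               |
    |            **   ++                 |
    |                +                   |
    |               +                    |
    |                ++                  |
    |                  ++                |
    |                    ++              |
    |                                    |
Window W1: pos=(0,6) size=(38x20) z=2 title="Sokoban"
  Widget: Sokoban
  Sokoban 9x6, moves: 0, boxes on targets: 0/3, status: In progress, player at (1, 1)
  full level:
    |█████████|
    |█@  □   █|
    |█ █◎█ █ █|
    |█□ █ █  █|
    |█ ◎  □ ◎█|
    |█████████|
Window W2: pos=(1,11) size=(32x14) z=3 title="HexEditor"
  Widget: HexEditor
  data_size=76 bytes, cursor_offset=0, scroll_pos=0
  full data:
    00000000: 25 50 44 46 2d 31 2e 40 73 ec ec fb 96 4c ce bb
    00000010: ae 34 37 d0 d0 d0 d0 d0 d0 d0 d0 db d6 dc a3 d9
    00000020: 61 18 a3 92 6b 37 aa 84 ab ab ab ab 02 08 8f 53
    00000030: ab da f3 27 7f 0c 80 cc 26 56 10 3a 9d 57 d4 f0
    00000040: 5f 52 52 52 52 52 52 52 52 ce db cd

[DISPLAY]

────────────────────────────────────┨
█████████                           ┃
█@  □   █                           ┃
┏━━━━━━━━━━━━━━━━━━━━━━━━━━━━━━┓    ┃
┃ HexEditor                    ┃    ┃
┠──────────────────────────────┨    ┃
┃00000000  25 50 44 46 2d 31 2e┃    ┃
┃00000010  ae 34 37 d0 d0 d0 d0┃    ┃
┃00000020  61 18 a3 92 6b 37 aa┃    ┃
┃00000030  ab da f3 27 7f 0c 80┃    ┃
┃00000040  5f 52 52 52 52 52 52┃    ┃
┃                              ┃    ┃
┃                              ┃    ┃
┃                              ┃    ┃
┃                              ┃    ┃
┃                              ┃    ┃
┗━━━━━━━━━━━━━━━━━━━━━━━━━━━━━━┛    ┃
━━━━━━━━━━━━━━━━━━━━━━━━━━━━━━━━━━━━┛
                ++    ┃              
━━━━━━━━━━━━━━━━━━━━━━┛              


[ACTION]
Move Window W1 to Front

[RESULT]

────────────────────────────────────┨
█████████                           ┃
█@  □   █                           ┃
█ █◎█ █ █                           ┃
█□ █ █  █                           ┃
█ ◎  □ ◎█                           ┃
█████████                           ┃
Moves: 0  0/3                       ┃
                                    ┃
                                    ┃
                                    ┃
                                    ┃
                                    ┃
                                    ┃
                                    ┃
                                    ┃
                                    ┃
━━━━━━━━━━━━━━━━━━━━━━━━━━━━━━━━━━━━┛
                ++    ┃              
━━━━━━━━━━━━━━━━━━━━━━┛              


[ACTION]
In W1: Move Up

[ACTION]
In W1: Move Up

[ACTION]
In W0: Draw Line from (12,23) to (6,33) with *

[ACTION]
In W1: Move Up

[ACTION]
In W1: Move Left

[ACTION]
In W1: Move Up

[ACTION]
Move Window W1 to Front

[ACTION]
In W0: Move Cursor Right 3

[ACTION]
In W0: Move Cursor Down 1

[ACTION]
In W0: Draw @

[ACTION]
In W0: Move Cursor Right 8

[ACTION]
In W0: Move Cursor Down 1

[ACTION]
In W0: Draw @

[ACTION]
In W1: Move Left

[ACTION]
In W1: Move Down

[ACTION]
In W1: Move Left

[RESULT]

────────────────────────────────────┨
█████████                           ┃
█   □   █                           ┃
█@█◎█ █ █                           ┃
█□ █ █  █                           ┃
█ ◎  □ ◎█                           ┃
█████████                           ┃
Moves: 1  0/3                       ┃
                                    ┃
                                    ┃
                                    ┃
                                    ┃
                                    ┃
                                    ┃
                                    ┃
                                    ┃
                                    ┃
━━━━━━━━━━━━━━━━━━━━━━━━━━━━━━━━━━━━┛
                ++    ┃              
━━━━━━━━━━━━━━━━━━━━━━┛              


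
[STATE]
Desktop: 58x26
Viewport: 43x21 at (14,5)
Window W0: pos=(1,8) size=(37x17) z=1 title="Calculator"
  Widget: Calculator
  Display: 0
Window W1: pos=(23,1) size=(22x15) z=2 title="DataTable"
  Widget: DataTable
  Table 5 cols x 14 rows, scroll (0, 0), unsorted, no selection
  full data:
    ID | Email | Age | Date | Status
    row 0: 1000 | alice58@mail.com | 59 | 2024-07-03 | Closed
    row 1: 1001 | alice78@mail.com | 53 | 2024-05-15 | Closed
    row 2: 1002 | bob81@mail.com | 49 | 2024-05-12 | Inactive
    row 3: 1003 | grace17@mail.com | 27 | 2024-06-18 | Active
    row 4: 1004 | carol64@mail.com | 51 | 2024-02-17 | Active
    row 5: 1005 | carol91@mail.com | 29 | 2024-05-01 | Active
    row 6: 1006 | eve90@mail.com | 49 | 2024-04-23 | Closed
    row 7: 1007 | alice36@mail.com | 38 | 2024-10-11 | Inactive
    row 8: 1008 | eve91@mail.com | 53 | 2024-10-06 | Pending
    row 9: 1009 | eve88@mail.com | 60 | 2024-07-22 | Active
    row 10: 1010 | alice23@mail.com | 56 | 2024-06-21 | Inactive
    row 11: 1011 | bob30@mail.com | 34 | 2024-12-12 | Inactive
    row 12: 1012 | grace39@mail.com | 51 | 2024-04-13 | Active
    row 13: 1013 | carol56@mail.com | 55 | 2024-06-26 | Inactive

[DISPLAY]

         ┃────┼───────────────┃            
         ┃1000│alice58@mail.co┃            
         ┃1001│alice78@mail.co┃            
━━━━━━━━━┃1002│bob81@mail.com ┃            
         ┃1003│grace17@mail.co┃            
─────────┃1004│carol64@mail.co┃            
         ┃1005│carol91@mail.co┃            
┬───┐    ┃1006│eve90@mail.com ┃            
│ ÷ │    ┃1007│alice36@mail.co┃            
┼───┤    ┃1008│eve91@mail.com ┃            
│ × │    ┗━━━━━━━━━━━━━━━━━━━━┛            
┼───┤                  ┃                   
│ - │                  ┃                   
┼───┤                  ┃                   
│ + │                  ┃                   
┼───┤                  ┃                   
│ M+│                  ┃                   
┴───┘                  ┃                   
                       ┃                   
━━━━━━━━━━━━━━━━━━━━━━━┛                   
                                           


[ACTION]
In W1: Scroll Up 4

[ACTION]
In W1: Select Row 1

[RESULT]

         ┃────┼───────────────┃            
         ┃1000│alice58@mail.co┃            
         ┃>001│alice78@mail.co┃            
━━━━━━━━━┃1002│bob81@mail.com ┃            
         ┃1003│grace17@mail.co┃            
─────────┃1004│carol64@mail.co┃            
         ┃1005│carol91@mail.co┃            
┬───┐    ┃1006│eve90@mail.com ┃            
│ ÷ │    ┃1007│alice36@mail.co┃            
┼───┤    ┃1008│eve91@mail.com ┃            
│ × │    ┗━━━━━━━━━━━━━━━━━━━━┛            
┼───┤                  ┃                   
│ - │                  ┃                   
┼───┤                  ┃                   
│ + │                  ┃                   
┼───┤                  ┃                   
│ M+│                  ┃                   
┴───┘                  ┃                   
                       ┃                   
━━━━━━━━━━━━━━━━━━━━━━━┛                   
                                           


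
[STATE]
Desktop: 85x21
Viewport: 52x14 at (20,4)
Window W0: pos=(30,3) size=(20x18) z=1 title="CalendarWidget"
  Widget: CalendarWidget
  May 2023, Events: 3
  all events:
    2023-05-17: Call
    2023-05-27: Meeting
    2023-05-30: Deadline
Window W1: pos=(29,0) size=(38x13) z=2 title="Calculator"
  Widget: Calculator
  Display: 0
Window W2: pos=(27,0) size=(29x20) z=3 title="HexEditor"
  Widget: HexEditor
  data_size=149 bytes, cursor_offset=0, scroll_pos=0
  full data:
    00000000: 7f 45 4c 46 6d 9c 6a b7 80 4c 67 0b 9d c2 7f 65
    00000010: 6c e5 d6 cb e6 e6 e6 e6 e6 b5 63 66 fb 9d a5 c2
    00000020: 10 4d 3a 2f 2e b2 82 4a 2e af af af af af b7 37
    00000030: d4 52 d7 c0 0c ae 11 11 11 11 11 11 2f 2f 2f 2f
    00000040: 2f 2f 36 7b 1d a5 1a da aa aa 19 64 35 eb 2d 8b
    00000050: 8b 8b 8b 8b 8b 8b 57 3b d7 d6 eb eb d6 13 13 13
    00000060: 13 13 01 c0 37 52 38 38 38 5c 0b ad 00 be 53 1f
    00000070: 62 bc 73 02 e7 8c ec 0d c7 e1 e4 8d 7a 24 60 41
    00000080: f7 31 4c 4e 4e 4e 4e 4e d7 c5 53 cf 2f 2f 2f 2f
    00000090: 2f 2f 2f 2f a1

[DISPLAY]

       ┃00000010  6c e5 d6 cb e6 e6┃          ┃     
       ┃00000020  10 4d 3a 2f 2e b2┃          ┃     
       ┃00000030  d4 52 d7 c0 0c ae┃          ┃     
       ┃00000040  2f 2f 36 7b 1d a5┃          ┃     
       ┃00000050  8b 8b 8b 8b 8b 8b┃          ┃     
       ┃00000060  13 13 01 c0 37 52┃          ┃     
       ┃00000070  62 bc 73 02 e7 8c┃          ┃     
       ┃00000080  f7 31 4c 4e 4e 4e┃          ┃     
       ┃00000090  2f 2f 2f 2f a1   ┃━━━━━━━━━━┛     
       ┃                           ┃                
       ┃                           ┃                
       ┃                           ┃                
       ┃                           ┃                
       ┃                           ┃                


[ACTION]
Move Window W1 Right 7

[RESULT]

       ┃00000010  6c e5 d6 cb e6 e6┃                
       ┃00000020  10 4d 3a 2f 2e b2┃                
       ┃00000030  d4 52 d7 c0 0c ae┃                
       ┃00000040  2f 2f 36 7b 1d a5┃                
       ┃00000050  8b 8b 8b 8b 8b 8b┃                
       ┃00000060  13 13 01 c0 37 52┃                
       ┃00000070  62 bc 73 02 e7 8c┃                
       ┃00000080  f7 31 4c 4e 4e 4e┃                
       ┃00000090  2f 2f 2f 2f a1   ┃━━━━━━━━━━━━━━━━
       ┃                           ┃                
       ┃                           ┃                
       ┃                           ┃                
       ┃                           ┃                
       ┃                           ┃                


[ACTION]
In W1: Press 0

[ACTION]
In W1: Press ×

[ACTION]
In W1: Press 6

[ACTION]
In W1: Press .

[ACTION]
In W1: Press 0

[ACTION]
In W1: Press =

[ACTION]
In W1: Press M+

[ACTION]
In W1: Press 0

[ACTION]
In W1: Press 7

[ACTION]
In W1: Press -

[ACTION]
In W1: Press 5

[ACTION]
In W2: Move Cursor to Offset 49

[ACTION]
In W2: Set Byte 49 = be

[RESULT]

       ┃00000010  6c e5 d6 cb e6 e6┃                
       ┃00000020  10 4d 3a 2f 2e b2┃                
       ┃00000030  d4 BE d7 c0 0c ae┃                
       ┃00000040  2f 2f 36 7b 1d a5┃                
       ┃00000050  8b 8b 8b 8b 8b 8b┃                
       ┃00000060  13 13 01 c0 37 52┃                
       ┃00000070  62 bc 73 02 e7 8c┃                
       ┃00000080  f7 31 4c 4e 4e 4e┃                
       ┃00000090  2f 2f 2f 2f a1   ┃━━━━━━━━━━━━━━━━
       ┃                           ┃                
       ┃                           ┃                
       ┃                           ┃                
       ┃                           ┃                
       ┃                           ┃                


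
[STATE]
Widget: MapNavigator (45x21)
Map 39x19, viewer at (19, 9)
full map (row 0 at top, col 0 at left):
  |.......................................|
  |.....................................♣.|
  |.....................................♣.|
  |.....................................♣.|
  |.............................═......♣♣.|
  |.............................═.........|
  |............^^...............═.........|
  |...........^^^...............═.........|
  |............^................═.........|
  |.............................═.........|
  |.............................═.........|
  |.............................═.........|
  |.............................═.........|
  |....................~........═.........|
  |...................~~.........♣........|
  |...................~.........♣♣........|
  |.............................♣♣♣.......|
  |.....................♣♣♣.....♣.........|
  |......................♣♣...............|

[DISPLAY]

                                             
   .......................................   
   .....................................♣.   
   .....................................♣.   
   .....................................♣.   
   .............................═......♣♣.   
   .............................═.........   
   ............^^...............═.........   
   ...........^^^...............═.........   
   ............^................═.........   
   ...................@.........═.........   
   .............................═.........   
   .............................═.........   
   .............................═.........   
   ....................~........═.........   
   ...................~~.........♣........   
   ...................~.........♣♣........   
   .............................♣♣♣.......   
   .....................♣♣♣.....♣.........   
   ......................♣♣...............   
                                             


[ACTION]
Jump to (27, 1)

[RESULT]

                                             
                                             
                                             
                                             
                                             
                                             
                                             
                                             
                                             
..................................           
......................@.........♣.           
................................♣.           
................................♣.           
........................═......♣♣.           
........................═.........           
.......^^...............═.........           
......^^^...............═.........           
.......^................═.........           
........................═.........           
........................═.........           
........................═.........           


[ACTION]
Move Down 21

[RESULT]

.......^................═.........           
........................═.........           
........................═.........           
........................═.........           
........................═.........           
...............~........═.........           
..............~~.........♣........           
..............~.........♣♣........           
........................♣♣♣.......           
................♣♣♣.....♣.........           
.................♣♣...@...........           
                                             
                                             
                                             
                                             
                                             
                                             
                                             
                                             
                                             
                                             


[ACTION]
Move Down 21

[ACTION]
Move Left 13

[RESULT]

        ............^................═.......
        .............................═.......
        .............................═.......
        .............................═.......
        .............................═.......
        ....................~........═.......
        ...................~~.........♣......
        ...................~.........♣♣......
        .............................♣♣♣.....
        .....................♣♣♣.....♣.......
        ..............@.......♣♣.............
                                             
                                             
                                             
                                             
                                             
                                             
                                             
                                             
                                             
                                             


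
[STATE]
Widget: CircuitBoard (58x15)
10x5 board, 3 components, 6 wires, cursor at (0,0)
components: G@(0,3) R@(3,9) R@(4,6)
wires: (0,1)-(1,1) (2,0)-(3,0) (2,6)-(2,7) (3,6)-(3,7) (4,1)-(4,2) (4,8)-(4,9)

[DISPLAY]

   0 1 2 3 4 5 6 7 8 9                                    
0  [.]  ·       G                                         
        │                                                 
1       ·                                                 
                                                          
2   ·                       · ─ ·                         
    │                                                     
3   ·                       · ─ ·       R                 
                                                          
4       · ─ ·               R       · ─ ·                 
Cursor: (0,0)                                             
                                                          
                                                          
                                                          
                                                          


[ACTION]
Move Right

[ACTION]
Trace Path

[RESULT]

   0 1 2 3 4 5 6 7 8 9                                    
0      [.]      G                                         
        │                                                 
1       ·                                                 
                                                          
2   ·                       · ─ ·                         
    │                                                     
3   ·                       · ─ ·       R                 
                                                          
4       · ─ ·               R       · ─ ·                 
Cursor: (0,1)  Trace: Path with 2 nodes, no components    
                                                          
                                                          
                                                          
                                                          


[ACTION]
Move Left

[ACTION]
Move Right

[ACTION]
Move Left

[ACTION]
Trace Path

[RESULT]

   0 1 2 3 4 5 6 7 8 9                                    
0  [.]  ·       G                                         
        │                                                 
1       ·                                                 
                                                          
2   ·                       · ─ ·                         
    │                                                     
3   ·                       · ─ ·       R                 
                                                          
4       · ─ ·               R       · ─ ·                 
Cursor: (0,0)  Trace: No connections                      
                                                          
                                                          
                                                          
                                                          


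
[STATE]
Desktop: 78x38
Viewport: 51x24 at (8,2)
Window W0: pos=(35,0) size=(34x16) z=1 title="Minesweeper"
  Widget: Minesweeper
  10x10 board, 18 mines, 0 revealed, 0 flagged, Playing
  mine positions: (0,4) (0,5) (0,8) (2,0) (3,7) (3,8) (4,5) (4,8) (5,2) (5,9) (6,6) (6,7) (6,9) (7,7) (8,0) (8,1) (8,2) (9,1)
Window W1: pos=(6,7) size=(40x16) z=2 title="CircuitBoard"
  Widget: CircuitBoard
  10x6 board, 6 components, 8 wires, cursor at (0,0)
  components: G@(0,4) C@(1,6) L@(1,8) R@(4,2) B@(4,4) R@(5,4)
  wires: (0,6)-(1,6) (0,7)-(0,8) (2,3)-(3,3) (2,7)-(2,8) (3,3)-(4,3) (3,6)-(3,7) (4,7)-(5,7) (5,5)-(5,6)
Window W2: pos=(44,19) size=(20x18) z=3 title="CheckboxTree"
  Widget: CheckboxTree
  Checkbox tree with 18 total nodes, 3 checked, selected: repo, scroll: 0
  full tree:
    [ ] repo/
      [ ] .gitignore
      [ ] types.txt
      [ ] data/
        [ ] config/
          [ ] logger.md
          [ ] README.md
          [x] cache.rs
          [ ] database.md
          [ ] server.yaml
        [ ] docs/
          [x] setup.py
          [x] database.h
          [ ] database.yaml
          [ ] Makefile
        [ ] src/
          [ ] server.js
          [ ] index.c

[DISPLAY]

                           ┠───────────────────────
                           ┃■■■■■■■■■■             
                           ┃■■■■■■■■■■             
                           ┃■■■■■■■■■■             
                           ┃■■■■■■■■■■             
━━━━━━━━━━━━━━━━━━━━━━━━━━━━━━━━━━━━━┓             
CircuitBoard                         ┃             
─────────────────────────────────────┨             
  0 1 2 3 4 5 6 7 8 9                ┃             
  [.]              G       ·   · ─ · ┃             
                           │         ┃             
                           C       L ┃             
                                     ┃             
               ·               · ─ · ┃━━━━━━━━━━━━━
               │                     ┃             
               ·           · ─ ·     ┃             
               │                     ┃             
           R   ·   B           ·    ┏━━━━━━━━━━━━━━
                               │    ┃ CheckboxTree 
                   R   · ─ ·   ·    ┠──────────────
━━━━━━━━━━━━━━━━━━━━━━━━━━━━━━━━━━━━┃>[-] repo/    
                                    ┃   [ ] .gitign
                                    ┃   [ ] types.t
                                    ┃   [-] data/  


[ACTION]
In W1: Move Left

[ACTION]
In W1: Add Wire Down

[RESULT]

                           ┠───────────────────────
                           ┃■■■■■■■■■■             
                           ┃■■■■■■■■■■             
                           ┃■■■■■■■■■■             
                           ┃■■■■■■■■■■             
━━━━━━━━━━━━━━━━━━━━━━━━━━━━━━━━━━━━━┓             
CircuitBoard                         ┃             
─────────────────────────────────────┨             
  0 1 2 3 4 5 6 7 8 9                ┃             
  [.]              G       ·   · ─ · ┃             
   │                       │         ┃             
   ·                       C       L ┃             
                                     ┃             
               ·               · ─ · ┃━━━━━━━━━━━━━
               │                     ┃             
               ·           · ─ ·     ┃             
               │                     ┃             
           R   ·   B           ·    ┏━━━━━━━━━━━━━━
                               │    ┃ CheckboxTree 
                   R   · ─ ·   ·    ┠──────────────
━━━━━━━━━━━━━━━━━━━━━━━━━━━━━━━━━━━━┃>[-] repo/    
                                    ┃   [ ] .gitign
                                    ┃   [ ] types.t
                                    ┃   [-] data/  


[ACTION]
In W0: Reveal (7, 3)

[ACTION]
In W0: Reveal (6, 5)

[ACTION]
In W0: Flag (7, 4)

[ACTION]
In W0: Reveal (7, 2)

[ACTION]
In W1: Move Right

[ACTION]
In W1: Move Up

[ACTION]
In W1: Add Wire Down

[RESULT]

                           ┠───────────────────────
                           ┃■■■■■■■■■■             
                           ┃■■■■■■■■■■             
                           ┃■■■■■■■■■■             
                           ┃■■■■■■■■■■             
━━━━━━━━━━━━━━━━━━━━━━━━━━━━━━━━━━━━━┓             
CircuitBoard                         ┃             
─────────────────────────────────────┨             
  0 1 2 3 4 5 6 7 8 9                ┃             
   ·  [.]          G       ·   · ─ · ┃             
   │   │                   │         ┃             
   ·   ·                   C       L ┃             
                                     ┃             
               ·               · ─ · ┃━━━━━━━━━━━━━
               │                     ┃             
               ·           · ─ ·     ┃             
               │                     ┃             
           R   ·   B           ·    ┏━━━━━━━━━━━━━━
                               │    ┃ CheckboxTree 
                   R   · ─ ·   ·    ┠──────────────
━━━━━━━━━━━━━━━━━━━━━━━━━━━━━━━━━━━━┃>[-] repo/    
                                    ┃   [ ] .gitign
                                    ┃   [ ] types.t
                                    ┃   [-] data/  


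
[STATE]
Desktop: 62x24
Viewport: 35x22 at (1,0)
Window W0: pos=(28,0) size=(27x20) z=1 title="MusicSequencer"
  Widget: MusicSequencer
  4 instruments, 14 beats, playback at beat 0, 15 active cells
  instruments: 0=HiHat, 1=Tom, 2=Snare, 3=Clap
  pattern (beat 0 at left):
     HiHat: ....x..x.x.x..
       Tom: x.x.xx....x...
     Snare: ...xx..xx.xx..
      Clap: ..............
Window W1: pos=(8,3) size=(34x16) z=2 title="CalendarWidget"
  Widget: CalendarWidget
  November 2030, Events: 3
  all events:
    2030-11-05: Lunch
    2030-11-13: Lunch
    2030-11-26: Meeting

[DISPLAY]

                           ┏━━━━━━━
                           ┃ MusicS
                           ┠───────
       ┏━━━━━━━━━━━━━━━━━━━━━━━━━━━
       ┃ CalendarWidget            
       ┠───────────────────────────
       ┃         November 2030     
       ┃Mo Tu We Th Fr Sa Su       
       ┃             1  2  3       
       ┃ 4  5*  6  7  8  9 10      
       ┃11 12 13* 14 15 16 17      
       ┃18 19 20 21 22 23 24       
       ┃25 26* 27 28 29 30         
       ┃                           
       ┃                           
       ┃                           
       ┃                           
       ┃                           
       ┗━━━━━━━━━━━━━━━━━━━━━━━━━━━
                           ┗━━━━━━━
                                   
                                   


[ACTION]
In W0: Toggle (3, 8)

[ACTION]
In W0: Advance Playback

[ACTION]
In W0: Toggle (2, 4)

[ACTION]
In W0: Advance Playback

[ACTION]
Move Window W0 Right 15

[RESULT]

                                  ┏
                                  ┃
                                  ┠
       ┏━━━━━━━━━━━━━━━━━━━━━━━━━━━
       ┃ CalendarWidget            
       ┠───────────────────────────
       ┃         November 2030     
       ┃Mo Tu We Th Fr Sa Su       
       ┃             1  2  3       
       ┃ 4  5*  6  7  8  9 10      
       ┃11 12 13* 14 15 16 17      
       ┃18 19 20 21 22 23 24       
       ┃25 26* 27 28 29 30         
       ┃                           
       ┃                           
       ┃                           
       ┃                           
       ┃                           
       ┗━━━━━━━━━━━━━━━━━━━━━━━━━━━
                                  ┗
                                   
                                   


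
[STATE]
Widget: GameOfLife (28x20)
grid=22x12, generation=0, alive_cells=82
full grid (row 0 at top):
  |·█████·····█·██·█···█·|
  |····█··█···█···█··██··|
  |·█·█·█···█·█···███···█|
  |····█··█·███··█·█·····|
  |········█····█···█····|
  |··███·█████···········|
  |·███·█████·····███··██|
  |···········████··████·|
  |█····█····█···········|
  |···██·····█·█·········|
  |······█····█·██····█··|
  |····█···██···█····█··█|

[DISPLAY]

Gen: 0                      
·█████·····█·██·█···█·      
····█··█···█···█··██··      
·█·█·█···█·█···███···█      
····█··█·███··█·█·····      
········█····█···█····      
··███·█████···········      
·███·█████·····███··██      
···········████··████·      
█····█····█···········      
···██·····█·█·········      
······█····█·██····█··      
····█···██···█····█··█      
                            
                            
                            
                            
                            
                            
                            


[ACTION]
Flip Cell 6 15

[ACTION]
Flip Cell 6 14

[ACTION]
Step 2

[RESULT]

Gen: 2                      
··████············███·      
······█···██··██·█··█·      
····███··········██···      
···█··················      
···██······██·········      
····█·█···█·█····█····      
██·█·██·█············█      
·██████·██···········█      
······█·█······██·····      
············███·······      
···█·█···██···········      
····█·····███·█·······      
                            
                            
                            
                            
                            
                            
                            


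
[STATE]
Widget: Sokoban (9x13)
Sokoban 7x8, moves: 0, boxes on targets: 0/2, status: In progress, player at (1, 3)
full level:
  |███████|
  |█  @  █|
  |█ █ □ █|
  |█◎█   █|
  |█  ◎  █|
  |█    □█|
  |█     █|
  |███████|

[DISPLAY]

███████  
█  @  █  
█ █ □ █  
█◎█   █  
█  ◎  █  
█    □█  
█     █  
███████  
Moves: 0 
         
         
         
         


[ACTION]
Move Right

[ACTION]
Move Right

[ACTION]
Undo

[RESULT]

███████  
█   @ █  
█ █ □ █  
█◎█   █  
█  ◎  █  
█    □█  
█     █  
███████  
Moves: 1 
         
         
         
         


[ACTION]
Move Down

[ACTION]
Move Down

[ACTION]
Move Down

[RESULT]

███████  
█     █  
█ █   █  
█◎█   █  
█  ◎@ █  
█   □□█  
█     █  
███████  
Moves: 4 
         
         
         
         


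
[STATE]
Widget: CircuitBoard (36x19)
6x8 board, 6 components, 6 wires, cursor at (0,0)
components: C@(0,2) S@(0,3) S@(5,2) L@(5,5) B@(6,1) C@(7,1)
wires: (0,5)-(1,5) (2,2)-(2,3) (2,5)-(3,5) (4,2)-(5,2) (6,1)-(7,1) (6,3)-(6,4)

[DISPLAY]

   0 1 2 3 4 5                      
0  [.]      C   S       ·           
                        │           
1                       ·           
                                    
2           · ─ ·       ·           
                        │           
3                       ·           
                                    
4           ·                       
            │                       
5           S           L           
                                    
6       B       · ─ ·               
        │                           
7       C                           
Cursor: (0,0)                       
                                    
                                    


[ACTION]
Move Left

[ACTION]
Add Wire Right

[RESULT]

   0 1 2 3 4 5                      
0  [.]─ ·   C   S       ·           
                        │           
1                       ·           
                                    
2           · ─ ·       ·           
                        │           
3                       ·           
                                    
4           ·                       
            │                       
5           S           L           
                                    
6       B       · ─ ·               
        │                           
7       C                           
Cursor: (0,0)                       
                                    
                                    


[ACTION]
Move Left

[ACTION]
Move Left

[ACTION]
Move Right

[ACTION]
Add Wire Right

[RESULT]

   0 1 2 3 4 5                      
0   · ─[.]─ C   S       ·           
                        │           
1                       ·           
                                    
2           · ─ ·       ·           
                        │           
3                       ·           
                                    
4           ·                       
            │                       
5           S           L           
                                    
6       B       · ─ ·               
        │                           
7       C                           
Cursor: (0,1)                       
                                    
                                    


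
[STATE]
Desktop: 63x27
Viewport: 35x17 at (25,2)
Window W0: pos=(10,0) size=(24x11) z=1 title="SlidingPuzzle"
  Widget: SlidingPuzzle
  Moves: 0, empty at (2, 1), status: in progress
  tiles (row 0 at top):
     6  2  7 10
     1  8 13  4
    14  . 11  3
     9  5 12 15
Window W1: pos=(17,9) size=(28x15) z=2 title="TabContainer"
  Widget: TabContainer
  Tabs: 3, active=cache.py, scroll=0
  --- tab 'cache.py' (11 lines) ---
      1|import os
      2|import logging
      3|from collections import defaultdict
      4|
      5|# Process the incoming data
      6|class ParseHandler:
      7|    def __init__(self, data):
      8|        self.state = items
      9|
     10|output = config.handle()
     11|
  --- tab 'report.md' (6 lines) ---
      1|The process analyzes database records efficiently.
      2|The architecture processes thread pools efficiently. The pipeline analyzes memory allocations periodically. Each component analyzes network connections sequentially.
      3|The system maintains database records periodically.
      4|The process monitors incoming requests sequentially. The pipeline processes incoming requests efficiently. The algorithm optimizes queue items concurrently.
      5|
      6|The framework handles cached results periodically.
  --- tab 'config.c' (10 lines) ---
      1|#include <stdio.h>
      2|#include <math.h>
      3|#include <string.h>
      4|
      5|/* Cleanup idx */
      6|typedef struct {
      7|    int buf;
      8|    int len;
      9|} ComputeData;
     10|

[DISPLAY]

────────┨                          
─┬────┐ ┃                          
 │ 10 │ ┃                          
─┼────┤ ┃                          
 │  4 │ ┃                          
─┼────┤ ┃                          
 │  3 │ ┃                          
━━━━━━━━━━━━━━━━━━━┓               
tainer             ┃               
───────────────────┨               
py]│ report.md │ co┃               
───────────────────┃               
os                 ┃               
logging            ┃               
llections import de┃               
                   ┃               
ss the incoming dat┃               


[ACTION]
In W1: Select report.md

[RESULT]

────────┨                          
─┬────┐ ┃                          
 │ 10 │ ┃                          
─┼────┤ ┃                          
 │  4 │ ┃                          
─┼────┤ ┃                          
 │  3 │ ┃                          
━━━━━━━━━━━━━━━━━━━┓               
tainer             ┃               
───────────────────┨               
py │[report.md]│ co┃               
───────────────────┃               
cess analyzes datab┃               
hitecture processes┃               
tem maintains datab┃               
cess monitors incom┃               
                   ┃               


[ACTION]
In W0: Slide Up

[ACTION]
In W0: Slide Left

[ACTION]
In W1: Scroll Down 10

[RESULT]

────────┨                          
─┬────┐ ┃                          
 │ 10 │ ┃                          
─┼────┤ ┃                          
 │  4 │ ┃                          
─┼────┤ ┃                          
 │  3 │ ┃                          
━━━━━━━━━━━━━━━━━━━┓               
tainer             ┃               
───────────────────┨               
py │[report.md]│ co┃               
───────────────────┃               
mework handles cach┃               
                   ┃               
                   ┃               
                   ┃               
                   ┃               
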